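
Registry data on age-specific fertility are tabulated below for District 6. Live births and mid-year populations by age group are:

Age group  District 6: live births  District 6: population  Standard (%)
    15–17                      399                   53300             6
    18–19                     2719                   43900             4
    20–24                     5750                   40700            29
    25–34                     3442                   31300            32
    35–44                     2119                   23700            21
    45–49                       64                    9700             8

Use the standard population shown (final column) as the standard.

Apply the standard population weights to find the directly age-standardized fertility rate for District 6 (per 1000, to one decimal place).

Age-specific rates per 1000 for District 6: 7.486, 61.936, 141.278, 109.968, 89.409, 6.598.
Standard weights: 0.06, 0.04, 0.29, 0.32, 0.21, 0.08.
Standardized rate: 0.0600×7.486 + 0.0400×61.936 + 0.2900×141.278 + 0.3200×109.968 + 0.2100×89.409 + 0.0800×6.598 = 98.3907 per 1000.

98.4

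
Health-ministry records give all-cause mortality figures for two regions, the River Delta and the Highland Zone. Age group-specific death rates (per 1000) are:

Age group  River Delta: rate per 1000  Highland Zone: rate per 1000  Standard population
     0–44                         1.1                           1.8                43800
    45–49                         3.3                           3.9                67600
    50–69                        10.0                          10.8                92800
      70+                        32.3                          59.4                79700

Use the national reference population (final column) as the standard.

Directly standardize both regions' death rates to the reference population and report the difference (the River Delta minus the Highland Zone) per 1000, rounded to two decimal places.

Standard total = 283900; weights = 0.1543, 0.2381, 0.3269, 0.2807.
The River Delta: 0.1543×1.1 + 0.2381×3.3 + 0.3269×10.0 + 0.2807×32.3 = 13.2919 per 1000.
The Highland Zone: 0.1543×1.8 + 0.2381×3.9 + 0.3269×10.8 + 0.2807×59.4 = 21.4121 per 1000.
Difference = 13.2919 − 21.4121 = -8.1202.

-8.12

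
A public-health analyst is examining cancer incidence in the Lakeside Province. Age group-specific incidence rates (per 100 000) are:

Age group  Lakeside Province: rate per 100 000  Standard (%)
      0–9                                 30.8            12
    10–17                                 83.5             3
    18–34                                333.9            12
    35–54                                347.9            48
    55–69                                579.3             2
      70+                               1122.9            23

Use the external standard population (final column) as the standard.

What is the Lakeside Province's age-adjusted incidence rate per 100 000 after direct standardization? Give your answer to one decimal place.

Standard weights: 0.12, 0.03, 0.12, 0.48, 0.02, 0.23.
Standardized rate: 0.1200×30.8 + 0.0300×83.5 + 0.1200×333.9 + 0.4800×347.9 + 0.0200×579.3 + 0.2300×1122.9 = 483.1140 per 100 000.

483.1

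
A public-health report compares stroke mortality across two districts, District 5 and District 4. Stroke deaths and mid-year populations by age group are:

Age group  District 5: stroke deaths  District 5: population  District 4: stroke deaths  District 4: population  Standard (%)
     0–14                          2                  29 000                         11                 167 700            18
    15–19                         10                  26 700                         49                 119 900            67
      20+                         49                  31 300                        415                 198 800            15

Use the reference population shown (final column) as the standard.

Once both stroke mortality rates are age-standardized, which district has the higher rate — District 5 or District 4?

District 4

Age-specific rates per 100 000 for District 5: 6.90, 37.45, 156.55.
For District 4: 6.56, 40.87, 208.75.
Standard weights: 0.18, 0.67, 0.15.
District 5: 0.1800×6.90 + 0.6700×37.45 + 0.1500×156.55 = 49.8174 per 100 000.
District 4: 0.1800×6.56 + 0.6700×40.87 + 0.1500×208.75 = 59.8747 per 100 000.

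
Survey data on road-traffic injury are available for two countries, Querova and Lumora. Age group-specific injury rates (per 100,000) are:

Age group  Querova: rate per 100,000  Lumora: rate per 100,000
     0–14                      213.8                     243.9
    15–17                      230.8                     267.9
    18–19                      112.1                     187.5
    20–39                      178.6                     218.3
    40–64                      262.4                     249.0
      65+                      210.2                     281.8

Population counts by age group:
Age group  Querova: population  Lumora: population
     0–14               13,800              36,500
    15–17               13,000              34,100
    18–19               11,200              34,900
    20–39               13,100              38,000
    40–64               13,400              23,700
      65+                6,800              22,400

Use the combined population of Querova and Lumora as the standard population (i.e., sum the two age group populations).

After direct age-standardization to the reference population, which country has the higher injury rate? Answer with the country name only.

Combined standard total = 260,900; weights = 0.1928, 0.1805, 0.1767, 0.1959, 0.1422, 0.1119.
Querova: 0.1928×213.8 + 0.1805×230.8 + 0.1767×112.1 + 0.1959×178.6 + 0.1422×262.4 + 0.1119×210.2 = 198.5127 per 100,000.
Lumora: 0.1928×243.9 + 0.1805×267.9 + 0.1767×187.5 + 0.1959×218.3 + 0.1422×249.0 + 0.1119×281.8 = 238.2200 per 100,000.

Lumora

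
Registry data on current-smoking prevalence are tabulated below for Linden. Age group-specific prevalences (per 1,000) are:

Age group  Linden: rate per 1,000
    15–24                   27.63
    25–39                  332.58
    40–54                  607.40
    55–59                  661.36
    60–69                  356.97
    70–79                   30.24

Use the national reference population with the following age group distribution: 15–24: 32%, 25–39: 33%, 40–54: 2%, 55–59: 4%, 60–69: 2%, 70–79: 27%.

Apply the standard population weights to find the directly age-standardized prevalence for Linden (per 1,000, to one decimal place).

172.5

Standard weights: 0.32, 0.33, 0.02, 0.04, 0.02, 0.27.
Standardized rate: 0.3200×27.63 + 0.3300×332.58 + 0.0200×607.40 + 0.0400×661.36 + 0.0200×356.97 + 0.2700×30.24 = 172.4996 per 1,000.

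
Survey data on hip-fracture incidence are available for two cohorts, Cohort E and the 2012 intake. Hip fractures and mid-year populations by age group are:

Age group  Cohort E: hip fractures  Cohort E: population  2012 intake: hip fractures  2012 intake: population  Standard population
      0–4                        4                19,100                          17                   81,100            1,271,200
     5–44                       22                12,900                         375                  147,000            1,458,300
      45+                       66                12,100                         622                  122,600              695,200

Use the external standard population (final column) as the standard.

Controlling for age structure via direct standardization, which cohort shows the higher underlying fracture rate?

2012 intake

Age-specific rates per 100,000 for Cohort E: 20.94, 170.54, 545.45.
For the 2012 intake: 20.96, 255.10, 507.34.
Standard total = 3,424,700; weights = 0.3712, 0.4258, 0.2030.
Cohort E: 0.3712×20.94 + 0.4258×170.54 + 0.2030×545.45 = 191.1187 per 100,000.
The 2012 intake: 0.3712×20.96 + 0.4258×255.10 + 0.2030×507.34 = 219.3960 per 100,000.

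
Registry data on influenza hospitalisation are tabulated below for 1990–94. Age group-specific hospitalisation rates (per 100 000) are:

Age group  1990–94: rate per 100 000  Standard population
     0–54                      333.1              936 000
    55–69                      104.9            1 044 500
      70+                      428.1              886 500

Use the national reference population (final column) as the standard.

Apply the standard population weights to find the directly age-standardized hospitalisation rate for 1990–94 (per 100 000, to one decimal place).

Standard total = 2 867 000; weights = 0.3265, 0.3643, 0.3092.
Standardized rate: 0.3265×333.1 + 0.3643×104.9 + 0.3092×428.1 = 279.3374 per 100 000.

279.3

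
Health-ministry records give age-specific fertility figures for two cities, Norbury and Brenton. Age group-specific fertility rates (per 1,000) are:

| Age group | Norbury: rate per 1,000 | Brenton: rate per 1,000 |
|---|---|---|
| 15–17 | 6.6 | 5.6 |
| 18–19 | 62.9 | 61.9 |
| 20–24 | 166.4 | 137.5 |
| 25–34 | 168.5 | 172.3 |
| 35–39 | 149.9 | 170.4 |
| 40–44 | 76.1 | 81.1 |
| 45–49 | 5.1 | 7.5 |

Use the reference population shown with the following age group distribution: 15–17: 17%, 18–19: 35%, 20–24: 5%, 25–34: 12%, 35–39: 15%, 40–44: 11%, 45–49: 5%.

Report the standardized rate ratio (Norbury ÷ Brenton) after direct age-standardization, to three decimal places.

0.974

Standard weights: 0.17, 0.35, 0.05, 0.12, 0.15, 0.11, 0.05.
Norbury: 0.1700×6.6 + 0.3500×62.9 + 0.0500×166.4 + 0.1200×168.5 + 0.1500×149.9 + 0.1100×76.1 + 0.0500×5.1 = 82.7880 per 1,000.
Brenton: 0.1700×5.6 + 0.3500×61.9 + 0.0500×137.5 + 0.1200×172.3 + 0.1500×170.4 + 0.1100×81.1 + 0.0500×7.5 = 85.0240 per 1,000.
Ratio = 82.7880 ÷ 85.0240 = 0.97370.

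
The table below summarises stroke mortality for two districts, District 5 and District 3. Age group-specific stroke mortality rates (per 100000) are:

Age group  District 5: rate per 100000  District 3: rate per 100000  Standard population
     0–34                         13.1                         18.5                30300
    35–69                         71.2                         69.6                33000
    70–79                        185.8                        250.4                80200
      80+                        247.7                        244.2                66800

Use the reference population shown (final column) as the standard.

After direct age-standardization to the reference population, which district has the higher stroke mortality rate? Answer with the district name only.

District 3

Standard total = 210300; weights = 0.1441, 0.1569, 0.3814, 0.3176.
District 5: 0.1441×13.1 + 0.1569×71.2 + 0.3814×185.8 + 0.3176×247.7 = 162.5965 per 100000.
District 3: 0.1441×18.5 + 0.1569×69.6 + 0.3814×250.4 + 0.3176×244.2 = 186.6476 per 100000.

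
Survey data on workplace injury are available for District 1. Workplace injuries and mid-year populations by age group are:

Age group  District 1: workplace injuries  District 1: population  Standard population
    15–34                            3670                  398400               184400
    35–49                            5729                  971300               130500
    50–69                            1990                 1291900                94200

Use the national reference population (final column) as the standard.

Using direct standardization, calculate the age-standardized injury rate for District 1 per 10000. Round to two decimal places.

63.88

Age-specific rates per 10000 for District 1: 92.12, 58.98, 15.40.
Standard total = 409100; weights = 0.4507, 0.3190, 0.2303.
Standardized rate: 0.4507×92.12 + 0.3190×58.98 + 0.2303×15.40 = 63.8840 per 10000.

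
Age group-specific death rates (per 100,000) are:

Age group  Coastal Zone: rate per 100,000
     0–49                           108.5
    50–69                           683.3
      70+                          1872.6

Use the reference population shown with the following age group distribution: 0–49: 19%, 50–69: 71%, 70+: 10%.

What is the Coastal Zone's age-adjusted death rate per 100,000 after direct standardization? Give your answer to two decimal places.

693.02

Standard weights: 0.19, 0.71, 0.10.
Standardized rate: 0.1900×108.5 + 0.7100×683.3 + 0.1000×1872.6 = 693.0180 per 100,000.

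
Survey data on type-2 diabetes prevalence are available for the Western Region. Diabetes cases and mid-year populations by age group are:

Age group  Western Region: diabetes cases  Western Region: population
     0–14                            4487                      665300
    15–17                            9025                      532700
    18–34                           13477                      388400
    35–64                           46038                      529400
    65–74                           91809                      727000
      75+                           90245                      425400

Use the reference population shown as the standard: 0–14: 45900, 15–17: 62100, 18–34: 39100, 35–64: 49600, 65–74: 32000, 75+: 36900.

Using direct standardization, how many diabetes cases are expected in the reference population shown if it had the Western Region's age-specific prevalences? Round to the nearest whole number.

18901

Age-specific rates per 1000 for the Western Region: 6.744, 16.942, 34.699, 86.963, 126.285, 212.142.
Expected diabetes cases = Σ (standard pop × age-specific rate ÷ 1000)
= 45900×6.744/1000 + 62100×16.942/1000 + 39100×34.699/1000 + 49600×86.963/1000 + 32000×126.285/1000 + 36900×212.142/1000
= 309.56 + 1052.10 + 1356.72 + 4313.34 + 4041.11 + 7828.02 = 18900.86.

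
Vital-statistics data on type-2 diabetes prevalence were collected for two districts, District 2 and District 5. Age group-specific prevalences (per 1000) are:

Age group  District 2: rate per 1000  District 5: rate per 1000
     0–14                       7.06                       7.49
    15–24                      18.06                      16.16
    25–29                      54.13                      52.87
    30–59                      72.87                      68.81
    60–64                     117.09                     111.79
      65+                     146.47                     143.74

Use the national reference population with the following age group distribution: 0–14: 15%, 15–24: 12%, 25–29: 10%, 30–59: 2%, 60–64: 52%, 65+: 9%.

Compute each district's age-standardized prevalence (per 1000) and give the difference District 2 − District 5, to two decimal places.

3.37

Standard weights: 0.15, 0.12, 0.10, 0.02, 0.52, 0.09.
District 2: 0.1500×7.06 + 0.1200×18.06 + 0.1000×54.13 + 0.0200×72.87 + 0.5200×117.09 + 0.0900×146.47 = 84.1657 per 1000.
District 5: 0.1500×7.49 + 0.1200×16.16 + 0.1000×52.87 + 0.0200×68.81 + 0.5200×111.79 + 0.0900×143.74 = 80.7933 per 1000.
Difference = 84.1657 − 80.7933 = 3.3724.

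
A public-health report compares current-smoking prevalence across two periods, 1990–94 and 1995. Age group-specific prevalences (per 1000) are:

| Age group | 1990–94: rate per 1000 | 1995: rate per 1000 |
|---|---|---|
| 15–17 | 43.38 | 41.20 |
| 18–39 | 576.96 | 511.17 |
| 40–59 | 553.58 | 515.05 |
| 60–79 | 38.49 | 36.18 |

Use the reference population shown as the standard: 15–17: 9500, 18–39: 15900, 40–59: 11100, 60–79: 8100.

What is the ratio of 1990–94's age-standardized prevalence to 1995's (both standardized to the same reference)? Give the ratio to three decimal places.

Standard total = 44600; weights = 0.2130, 0.3565, 0.2489, 0.1816.
1990–94: 0.2130×43.38 + 0.3565×576.96 + 0.2489×553.58 + 0.1816×38.49 = 359.6924 per 1000.
1995: 0.2130×41.20 + 0.3565×511.17 + 0.2489×515.05 + 0.1816×36.18 = 325.7649 per 1000.
Ratio = 359.6924 ÷ 325.7649 = 1.10415.

1.104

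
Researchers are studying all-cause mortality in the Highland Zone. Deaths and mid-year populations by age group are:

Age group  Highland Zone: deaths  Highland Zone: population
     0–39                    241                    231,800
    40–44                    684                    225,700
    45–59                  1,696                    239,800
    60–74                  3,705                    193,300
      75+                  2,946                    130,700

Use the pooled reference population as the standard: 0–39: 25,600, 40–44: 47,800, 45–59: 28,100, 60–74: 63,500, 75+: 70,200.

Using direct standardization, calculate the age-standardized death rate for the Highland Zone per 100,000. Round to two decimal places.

Age-specific rates per 100,000 for the Highland Zone: 103.97, 303.06, 707.26, 1916.71, 2254.02.
Standard total = 235,200; weights = 0.1088, 0.2032, 0.1195, 0.2700, 0.2985.
Standardized rate: 0.1088×103.97 + 0.2032×303.06 + 0.1195×707.26 + 0.2700×1916.71 + 0.2985×2254.02 = 1347.6390 per 100,000.

1347.64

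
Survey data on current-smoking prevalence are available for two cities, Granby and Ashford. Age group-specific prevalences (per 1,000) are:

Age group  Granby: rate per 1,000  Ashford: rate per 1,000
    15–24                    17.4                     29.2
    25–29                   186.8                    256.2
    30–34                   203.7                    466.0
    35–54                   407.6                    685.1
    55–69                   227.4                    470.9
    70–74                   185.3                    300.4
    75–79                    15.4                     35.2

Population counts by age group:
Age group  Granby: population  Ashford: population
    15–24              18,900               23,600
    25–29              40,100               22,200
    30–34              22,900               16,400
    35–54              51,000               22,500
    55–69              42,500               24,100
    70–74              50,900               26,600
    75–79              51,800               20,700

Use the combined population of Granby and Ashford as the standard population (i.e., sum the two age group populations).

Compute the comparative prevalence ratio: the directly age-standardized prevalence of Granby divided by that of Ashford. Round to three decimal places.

Combined standard total = 434,200; weights = 0.0979, 0.1435, 0.0905, 0.1693, 0.1534, 0.1785, 0.1670.
Granby: 0.0979×17.4 + 0.1435×186.8 + 0.0905×203.7 + 0.1693×407.6 + 0.1534×227.4 + 0.1785×185.3 + 0.1670×15.4 = 186.4653 per 1,000.
Ashford: 0.0979×29.2 + 0.1435×256.2 + 0.0905×466.0 + 0.1693×685.1 + 0.1534×470.9 + 0.1785×300.4 + 0.1670×35.2 = 329.4930 per 1,000.
Ratio = 186.4653 ÷ 329.4930 = 0.56592.

0.566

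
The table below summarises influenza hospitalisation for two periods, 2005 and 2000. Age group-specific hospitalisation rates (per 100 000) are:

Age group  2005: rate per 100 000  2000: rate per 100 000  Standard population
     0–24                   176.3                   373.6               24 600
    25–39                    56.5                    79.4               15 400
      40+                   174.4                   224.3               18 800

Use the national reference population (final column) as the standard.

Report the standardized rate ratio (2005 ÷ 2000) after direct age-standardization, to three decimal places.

0.580

Standard total = 58 800; weights = 0.4184, 0.2619, 0.3197.
2005: 0.4184×176.3 + 0.2619×56.5 + 0.3197×174.4 = 144.3163 per 100 000.
2000: 0.4184×373.6 + 0.2619×79.4 + 0.3197×224.3 = 248.8122 per 100 000.
Ratio = 144.3163 ÷ 248.8122 = 0.58002.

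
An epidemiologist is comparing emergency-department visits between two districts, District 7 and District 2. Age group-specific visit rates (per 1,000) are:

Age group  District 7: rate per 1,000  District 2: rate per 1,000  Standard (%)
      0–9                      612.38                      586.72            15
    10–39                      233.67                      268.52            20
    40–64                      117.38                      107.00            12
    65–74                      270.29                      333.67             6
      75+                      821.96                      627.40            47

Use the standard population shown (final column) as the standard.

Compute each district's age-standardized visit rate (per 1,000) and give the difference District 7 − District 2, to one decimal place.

85.8

Standard weights: 0.15, 0.20, 0.12, 0.06, 0.47.
District 7: 0.1500×612.38 + 0.2000×233.67 + 0.1200×117.38 + 0.0600×270.29 + 0.4700×821.96 = 555.2152 per 1,000.
District 2: 0.1500×586.72 + 0.2000×268.52 + 0.1200×107.00 + 0.0600×333.67 + 0.4700×627.40 = 469.4502 per 1,000.
Difference = 555.2152 − 469.4502 = 85.7650.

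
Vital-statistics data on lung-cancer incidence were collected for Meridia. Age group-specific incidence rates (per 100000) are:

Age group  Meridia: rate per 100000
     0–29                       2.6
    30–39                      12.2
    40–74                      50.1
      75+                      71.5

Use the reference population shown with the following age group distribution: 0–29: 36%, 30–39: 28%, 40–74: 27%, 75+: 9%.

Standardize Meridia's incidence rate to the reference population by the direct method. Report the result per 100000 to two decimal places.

24.31

Standard weights: 0.36, 0.28, 0.27, 0.09.
Standardized rate: 0.3600×2.6 + 0.2800×12.2 + 0.2700×50.1 + 0.0900×71.5 = 24.3140 per 100000.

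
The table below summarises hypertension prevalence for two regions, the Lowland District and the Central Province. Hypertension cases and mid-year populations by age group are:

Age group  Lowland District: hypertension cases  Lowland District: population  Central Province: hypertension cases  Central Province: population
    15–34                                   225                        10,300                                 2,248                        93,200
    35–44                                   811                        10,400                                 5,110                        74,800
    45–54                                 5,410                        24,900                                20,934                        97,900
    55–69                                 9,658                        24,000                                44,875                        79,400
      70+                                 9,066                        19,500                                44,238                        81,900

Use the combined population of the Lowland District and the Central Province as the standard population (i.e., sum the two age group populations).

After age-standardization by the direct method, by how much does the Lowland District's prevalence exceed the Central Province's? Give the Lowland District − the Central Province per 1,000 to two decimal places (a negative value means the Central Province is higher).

-45.41

Age-specific rates per 1,000 for the Lowland District: 21.845, 77.981, 217.269, 402.417, 464.923.
For the Central Province: 24.120, 68.316, 213.830, 565.176, 540.147.
Combined standard total = 516,300; weights = 0.2005, 0.1650, 0.2378, 0.2003, 0.1964.
The Lowland District: 0.2005×21.845 + 0.1650×77.981 + 0.2378×217.269 + 0.2003×402.417 + 0.1964×464.923 = 240.8263 per 1,000.
The Central Province: 0.2005×24.120 + 0.1650×68.316 + 0.2378×213.830 + 0.2003×565.176 + 0.1964×540.147 = 286.2394 per 1,000.
Difference = 240.8263 − 286.2394 = -45.4131.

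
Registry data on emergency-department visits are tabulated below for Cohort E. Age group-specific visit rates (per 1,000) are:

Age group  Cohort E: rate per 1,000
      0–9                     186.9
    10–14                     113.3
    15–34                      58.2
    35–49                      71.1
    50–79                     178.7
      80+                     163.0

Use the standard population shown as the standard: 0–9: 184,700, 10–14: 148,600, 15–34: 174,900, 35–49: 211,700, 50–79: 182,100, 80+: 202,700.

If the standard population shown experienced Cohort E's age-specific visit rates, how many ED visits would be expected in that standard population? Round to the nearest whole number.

Expected ED visits = Σ (standard pop × age-specific rate ÷ 1,000)
= 184,700×186.9/1,000 + 148,600×113.3/1,000 + 174,900×58.2/1,000 + 211,700×71.1/1,000 + 182,100×178.7/1,000 + 202,700×163.0/1,000
= 34520.43 + 16836.38 + 10179.18 + 15051.87 + 32541.27 + 33040.10 = 142169.23.

142169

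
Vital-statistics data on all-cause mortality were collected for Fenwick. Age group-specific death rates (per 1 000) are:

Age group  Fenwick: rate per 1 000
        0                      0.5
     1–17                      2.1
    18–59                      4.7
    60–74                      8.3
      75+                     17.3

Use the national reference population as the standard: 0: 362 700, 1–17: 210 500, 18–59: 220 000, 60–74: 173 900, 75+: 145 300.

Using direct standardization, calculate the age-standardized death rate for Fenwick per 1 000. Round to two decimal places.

Standard total = 1 112 400; weights = 0.3261, 0.1892, 0.1978, 0.1563, 0.1306.
Standardized rate: 0.3261×0.5 + 0.1892×2.1 + 0.1978×4.7 + 0.1563×8.3 + 0.1306×17.3 = 5.0472 per 1 000.

5.05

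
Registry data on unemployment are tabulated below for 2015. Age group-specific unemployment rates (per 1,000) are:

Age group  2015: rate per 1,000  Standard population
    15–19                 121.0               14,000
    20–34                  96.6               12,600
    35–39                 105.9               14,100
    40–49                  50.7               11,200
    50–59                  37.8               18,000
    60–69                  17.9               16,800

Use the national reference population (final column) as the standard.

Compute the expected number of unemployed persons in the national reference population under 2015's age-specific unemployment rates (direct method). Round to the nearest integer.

Expected unemployed persons = Σ (standard pop × age-specific rate ÷ 1,000)
= 14,000×121.0/1,000 + 12,600×96.6/1,000 + 14,100×105.9/1,000 + 11,200×50.7/1,000 + 18,000×37.8/1,000 + 16,800×17.9/1,000
= 1694.00 + 1217.16 + 1493.19 + 567.84 + 680.40 + 300.72 = 5953.31.

5953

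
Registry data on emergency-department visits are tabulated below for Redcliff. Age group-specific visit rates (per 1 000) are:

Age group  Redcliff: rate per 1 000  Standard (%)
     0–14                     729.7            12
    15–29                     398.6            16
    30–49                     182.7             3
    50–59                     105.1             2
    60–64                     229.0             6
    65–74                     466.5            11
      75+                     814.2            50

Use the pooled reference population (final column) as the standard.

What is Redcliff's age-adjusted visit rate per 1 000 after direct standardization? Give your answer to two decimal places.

631.08

Standard weights: 0.12, 0.16, 0.03, 0.02, 0.06, 0.11, 0.50.
Standardized rate: 0.1200×729.7 + 0.1600×398.6 + 0.0300×182.7 + 0.0200×105.1 + 0.0600×229.0 + 0.1100×466.5 + 0.5000×814.2 = 631.0780 per 1 000.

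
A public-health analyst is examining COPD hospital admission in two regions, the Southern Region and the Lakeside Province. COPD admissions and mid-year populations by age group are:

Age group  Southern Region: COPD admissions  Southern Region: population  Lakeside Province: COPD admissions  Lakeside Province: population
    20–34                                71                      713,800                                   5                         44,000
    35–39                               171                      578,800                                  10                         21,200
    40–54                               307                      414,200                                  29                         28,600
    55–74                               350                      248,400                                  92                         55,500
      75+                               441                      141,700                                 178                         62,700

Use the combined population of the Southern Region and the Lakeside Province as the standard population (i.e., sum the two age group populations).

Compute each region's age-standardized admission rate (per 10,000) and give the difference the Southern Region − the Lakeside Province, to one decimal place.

Age-specific rates per 10,000 for the Southern Region: 0.99, 2.95, 7.41, 14.09, 31.12.
For the Lakeside Province: 1.14, 4.72, 10.14, 16.58, 28.39.
Combined standard total = 2,308,900; weights = 0.3282, 0.2599, 0.1918, 0.1316, 0.0885.
The Southern Region: 0.3282×0.99 + 0.2599×2.95 + 0.1918×7.41 + 0.1316×14.09 + 0.0885×31.12 = 7.1254 per 10,000.
The Lakeside Province: 0.3282×1.14 + 0.2599×4.72 + 0.1918×10.14 + 0.1316×16.58 + 0.0885×28.39 = 8.2384 per 10,000.
Difference = 7.1254 − 8.2384 = -1.1130.

-1.1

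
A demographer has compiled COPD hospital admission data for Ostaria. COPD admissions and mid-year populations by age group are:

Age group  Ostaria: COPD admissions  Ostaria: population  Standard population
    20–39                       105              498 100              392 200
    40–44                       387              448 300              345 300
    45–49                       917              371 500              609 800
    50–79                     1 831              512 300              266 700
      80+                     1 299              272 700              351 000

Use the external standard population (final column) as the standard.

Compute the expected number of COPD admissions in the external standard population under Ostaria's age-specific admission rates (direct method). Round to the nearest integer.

4511

Age-specific rates per 10 000 for Ostaria: 2.11, 8.63, 24.68, 35.74, 47.63.
Expected COPD admissions = Σ (standard pop × age-specific rate ÷ 10 000)
= 392 200×2.11/10 000 + 345 300×8.63/10 000 + 609 800×24.68/10 000 + 266 700×35.74/10 000 + 351 000×47.63/10 000
= 82.68 + 298.08 + 1505.21 + 953.21 + 1671.98 = 4511.16.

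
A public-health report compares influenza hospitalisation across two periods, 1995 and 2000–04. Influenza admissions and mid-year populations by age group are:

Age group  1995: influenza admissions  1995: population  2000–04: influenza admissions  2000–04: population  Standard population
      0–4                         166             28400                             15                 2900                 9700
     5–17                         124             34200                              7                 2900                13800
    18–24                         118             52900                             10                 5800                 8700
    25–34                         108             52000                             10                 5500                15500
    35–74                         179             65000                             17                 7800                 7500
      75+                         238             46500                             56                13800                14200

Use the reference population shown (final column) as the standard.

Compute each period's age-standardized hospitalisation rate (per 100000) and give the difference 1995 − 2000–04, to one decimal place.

Age-specific rates per 100000 for 1995: 584.51, 362.57, 223.06, 207.69, 275.38, 511.83.
For 2000–04: 517.24, 241.38, 172.41, 181.82, 217.95, 405.80.
Standard total = 69400; weights = 0.1398, 0.1988, 0.1254, 0.2233, 0.1081, 0.2046.
1995: 0.1398×584.51 + 0.1988×362.57 + 0.1254×223.06 + 0.2233×207.69 + 0.1081×275.38 + 0.2046×511.83 = 362.6288 per 100000.
2000–04: 0.1398×517.24 + 0.1988×241.38 + 0.1254×172.41 + 0.2233×181.82 + 0.1081×217.95 + 0.2046×405.80 = 289.0979 per 100000.
Difference = 362.6288 − 289.0979 = 73.5310.

73.5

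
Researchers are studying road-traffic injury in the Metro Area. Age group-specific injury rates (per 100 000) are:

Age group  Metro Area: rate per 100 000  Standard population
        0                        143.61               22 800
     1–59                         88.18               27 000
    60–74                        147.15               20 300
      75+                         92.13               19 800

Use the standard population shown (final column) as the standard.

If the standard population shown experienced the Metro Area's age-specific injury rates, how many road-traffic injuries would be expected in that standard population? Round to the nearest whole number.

Expected road-traffic injuries = Σ (standard pop × age-specific rate ÷ 100 000)
= 22 800×143.61/100 000 + 27 000×88.18/100 000 + 20 300×147.15/100 000 + 19 800×92.13/100 000
= 32.74 + 23.81 + 29.87 + 18.24 = 104.66.

105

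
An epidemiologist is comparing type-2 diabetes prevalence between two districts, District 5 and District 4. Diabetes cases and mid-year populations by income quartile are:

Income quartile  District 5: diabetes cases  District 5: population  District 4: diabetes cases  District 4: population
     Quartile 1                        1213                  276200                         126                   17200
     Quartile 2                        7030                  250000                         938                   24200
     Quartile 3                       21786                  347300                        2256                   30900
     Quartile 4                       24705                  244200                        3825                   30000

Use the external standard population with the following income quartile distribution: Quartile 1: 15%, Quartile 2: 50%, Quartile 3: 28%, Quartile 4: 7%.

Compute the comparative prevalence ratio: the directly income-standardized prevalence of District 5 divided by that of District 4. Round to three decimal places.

Income-specific rates per 1000 for District 5: 4.392, 28.120, 62.730, 101.167.
For District 4: 7.326, 38.760, 73.010, 127.500.
Standard weights: 0.15, 0.50, 0.28, 0.07.
District 5: 0.1500×4.392 + 0.5000×28.120 + 0.2800×62.730 + 0.0700×101.167 = 39.3648 per 1000.
District 4: 0.1500×7.326 + 0.5000×38.760 + 0.2800×73.010 + 0.0700×127.500 = 49.8467 per 1000.
Ratio = 39.3648 ÷ 49.8467 = 0.78972.

0.790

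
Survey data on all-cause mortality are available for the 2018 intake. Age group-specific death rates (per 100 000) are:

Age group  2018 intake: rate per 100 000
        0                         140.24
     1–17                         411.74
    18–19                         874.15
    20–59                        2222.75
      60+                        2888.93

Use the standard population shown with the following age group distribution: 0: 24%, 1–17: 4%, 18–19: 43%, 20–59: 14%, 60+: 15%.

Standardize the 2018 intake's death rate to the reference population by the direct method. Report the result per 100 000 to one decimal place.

Standard weights: 0.24, 0.04, 0.43, 0.14, 0.15.
Standardized rate: 0.2400×140.24 + 0.0400×411.74 + 0.4300×874.15 + 0.1400×2222.75 + 0.1500×2888.93 = 1170.5362 per 100 000.

1170.5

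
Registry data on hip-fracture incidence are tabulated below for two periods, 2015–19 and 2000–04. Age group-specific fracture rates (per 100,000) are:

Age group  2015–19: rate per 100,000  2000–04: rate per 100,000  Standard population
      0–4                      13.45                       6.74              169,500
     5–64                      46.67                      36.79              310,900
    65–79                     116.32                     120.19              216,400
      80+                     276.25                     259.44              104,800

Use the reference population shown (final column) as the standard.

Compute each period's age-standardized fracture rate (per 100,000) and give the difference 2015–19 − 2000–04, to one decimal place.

Standard total = 801,600; weights = 0.2115, 0.3878, 0.2700, 0.1307.
2015–19: 0.2115×13.45 + 0.3878×46.67 + 0.2700×116.32 + 0.1307×276.25 = 88.4632 per 100,000.
2000–04: 0.2115×6.74 + 0.3878×36.79 + 0.2700×120.19 + 0.1307×259.44 = 82.0595 per 100,000.
Difference = 88.4632 − 82.0595 = 6.4038.

6.4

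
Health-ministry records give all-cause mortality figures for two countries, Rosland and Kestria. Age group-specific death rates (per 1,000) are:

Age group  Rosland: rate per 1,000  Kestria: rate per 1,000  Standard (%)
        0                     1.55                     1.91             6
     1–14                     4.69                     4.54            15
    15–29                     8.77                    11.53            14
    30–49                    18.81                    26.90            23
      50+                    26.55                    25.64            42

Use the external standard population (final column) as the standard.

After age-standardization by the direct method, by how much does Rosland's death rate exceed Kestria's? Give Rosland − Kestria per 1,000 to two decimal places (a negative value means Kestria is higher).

-1.86

Standard weights: 0.06, 0.15, 0.14, 0.23, 0.42.
Rosland: 0.0600×1.55 + 0.1500×4.69 + 0.1400×8.77 + 0.2300×18.81 + 0.4200×26.55 = 17.5016 per 1,000.
Kestria: 0.0600×1.91 + 0.1500×4.54 + 0.1400×11.53 + 0.2300×26.90 + 0.4200×25.64 = 19.3656 per 1,000.
Difference = 17.5016 − 19.3656 = -1.8640.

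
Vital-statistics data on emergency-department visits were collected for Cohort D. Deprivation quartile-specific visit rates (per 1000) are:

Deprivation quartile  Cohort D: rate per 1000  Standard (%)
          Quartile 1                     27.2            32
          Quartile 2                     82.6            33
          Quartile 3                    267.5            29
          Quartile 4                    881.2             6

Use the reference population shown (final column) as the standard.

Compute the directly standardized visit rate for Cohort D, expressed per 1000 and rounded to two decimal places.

166.41

Standard weights: 0.32, 0.33, 0.29, 0.06.
Standardized rate: 0.3200×27.2 + 0.3300×82.6 + 0.2900×267.5 + 0.0600×881.2 = 166.4090 per 1000.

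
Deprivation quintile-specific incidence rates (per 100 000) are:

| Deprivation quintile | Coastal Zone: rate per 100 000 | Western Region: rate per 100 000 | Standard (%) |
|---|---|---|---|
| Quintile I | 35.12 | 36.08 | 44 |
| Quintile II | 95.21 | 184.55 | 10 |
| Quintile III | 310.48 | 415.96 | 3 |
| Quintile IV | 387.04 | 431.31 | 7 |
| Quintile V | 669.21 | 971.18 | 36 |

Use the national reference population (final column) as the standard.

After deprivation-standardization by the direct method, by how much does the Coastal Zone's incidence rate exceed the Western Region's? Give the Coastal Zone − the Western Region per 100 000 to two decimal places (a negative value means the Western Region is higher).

-124.33

Standard weights: 0.44, 0.10, 0.03, 0.07, 0.36.
The Coastal Zone: 0.4400×35.12 + 0.1000×95.21 + 0.0300×310.48 + 0.0700×387.04 + 0.3600×669.21 = 302.2966 per 100 000.
The Western Region: 0.4400×36.08 + 0.1000×184.55 + 0.0300×415.96 + 0.0700×431.31 + 0.3600×971.18 = 426.6255 per 100 000.
Difference = 302.2966 − 426.6255 = -124.3289.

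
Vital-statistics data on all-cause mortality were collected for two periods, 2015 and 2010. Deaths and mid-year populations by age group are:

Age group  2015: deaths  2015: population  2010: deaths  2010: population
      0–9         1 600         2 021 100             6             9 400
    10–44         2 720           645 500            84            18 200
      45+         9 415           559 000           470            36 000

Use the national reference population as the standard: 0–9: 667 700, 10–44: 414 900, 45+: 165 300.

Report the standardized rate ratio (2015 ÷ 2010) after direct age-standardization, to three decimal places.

1.125

Age-specific rates per 100 000 for 2015: 79.16, 421.38, 1684.26.
For 2010: 63.83, 461.54, 1305.56.
Standard total = 1 247 900; weights = 0.5351, 0.3325, 0.1325.
2015: 0.5351×79.16 + 0.3325×421.38 + 0.1325×1684.26 = 405.5583 per 100 000.
2010: 0.5351×63.83 + 0.3325×461.54 + 0.1325×1305.56 = 360.5415 per 100 000.
Ratio = 405.5583 ÷ 360.5415 = 1.12486.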